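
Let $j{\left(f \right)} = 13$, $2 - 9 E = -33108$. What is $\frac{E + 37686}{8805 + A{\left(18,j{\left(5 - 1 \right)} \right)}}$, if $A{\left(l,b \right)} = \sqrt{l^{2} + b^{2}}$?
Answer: $\frac{273163385}{58145649} - \frac{93071 \sqrt{493}}{174436947} \approx 4.6861$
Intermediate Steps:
$E = \frac{33110}{9}$ ($E = \frac{2}{9} - - \frac{11036}{3} = \frac{2}{9} + \frac{11036}{3} = \frac{33110}{9} \approx 3678.9$)
$A{\left(l,b \right)} = \sqrt{b^{2} + l^{2}}$
$\frac{E + 37686}{8805 + A{\left(18,j{\left(5 - 1 \right)} \right)}} = \frac{\frac{33110}{9} + 37686}{8805 + \sqrt{13^{2} + 18^{2}}} = \frac{372284}{9 \left(8805 + \sqrt{169 + 324}\right)} = \frac{372284}{9 \left(8805 + \sqrt{493}\right)}$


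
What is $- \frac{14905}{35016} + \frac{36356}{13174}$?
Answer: $\frac{538341613}{230650392} \approx 2.334$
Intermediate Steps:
$- \frac{14905}{35016} + \frac{36356}{13174} = \left(-14905\right) \frac{1}{35016} + 36356 \cdot \frac{1}{13174} = - \frac{14905}{35016} + \frac{18178}{6587} = \frac{538341613}{230650392}$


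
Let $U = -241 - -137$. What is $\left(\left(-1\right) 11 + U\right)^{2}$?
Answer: $13225$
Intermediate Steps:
$U = -104$ ($U = -241 + 137 = -104$)
$\left(\left(-1\right) 11 + U\right)^{2} = \left(\left(-1\right) 11 - 104\right)^{2} = \left(-11 - 104\right)^{2} = \left(-115\right)^{2} = 13225$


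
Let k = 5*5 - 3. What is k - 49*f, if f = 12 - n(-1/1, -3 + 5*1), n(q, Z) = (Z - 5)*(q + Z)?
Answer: -713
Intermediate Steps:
k = 22 (k = 25 - 3 = 22)
n(q, Z) = (-5 + Z)*(Z + q)
f = 15 (f = 12 - ((-3 + 5*1)**2 - 5*(-3 + 5*1) - (-5)/1 + (-3 + 5*1)*(-1/1)) = 12 - ((-3 + 5)**2 - 5*(-3 + 5) - (-5) + (-3 + 5)*(-1*1)) = 12 - (2**2 - 5*2 - 5*(-1) + 2*(-1)) = 12 - (4 - 10 + 5 - 2) = 12 - 1*(-3) = 12 + 3 = 15)
k - 49*f = 22 - 49*15 = 22 - 735 = -713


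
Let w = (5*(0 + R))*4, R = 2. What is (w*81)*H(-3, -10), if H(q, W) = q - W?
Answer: 22680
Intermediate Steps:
w = 40 (w = (5*(0 + 2))*4 = (5*2)*4 = 10*4 = 40)
(w*81)*H(-3, -10) = (40*81)*(-3 - 1*(-10)) = 3240*(-3 + 10) = 3240*7 = 22680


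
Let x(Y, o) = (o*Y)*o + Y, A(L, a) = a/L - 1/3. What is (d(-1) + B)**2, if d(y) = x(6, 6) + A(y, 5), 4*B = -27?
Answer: 6345361/144 ≈ 44065.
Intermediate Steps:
B = -27/4 (B = (1/4)*(-27) = -27/4 ≈ -6.7500)
A(L, a) = -1/3 + a/L (A(L, a) = a/L - 1*1/3 = a/L - 1/3 = -1/3 + a/L)
x(Y, o) = Y + Y*o**2 (x(Y, o) = (Y*o)*o + Y = Y*o**2 + Y = Y + Y*o**2)
d(y) = 222 + (5 - y/3)/y (d(y) = 6*(1 + 6**2) + (5 - y/3)/y = 6*(1 + 36) + (5 - y/3)/y = 6*37 + (5 - y/3)/y = 222 + (5 - y/3)/y)
(d(-1) + B)**2 = ((665/3 + 5/(-1)) - 27/4)**2 = ((665/3 + 5*(-1)) - 27/4)**2 = ((665/3 - 5) - 27/4)**2 = (650/3 - 27/4)**2 = (2519/12)**2 = 6345361/144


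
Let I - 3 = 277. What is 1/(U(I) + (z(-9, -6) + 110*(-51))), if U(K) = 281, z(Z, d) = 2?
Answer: -1/5327 ≈ -0.00018772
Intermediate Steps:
I = 280 (I = 3 + 277 = 280)
1/(U(I) + (z(-9, -6) + 110*(-51))) = 1/(281 + (2 + 110*(-51))) = 1/(281 + (2 - 5610)) = 1/(281 - 5608) = 1/(-5327) = -1/5327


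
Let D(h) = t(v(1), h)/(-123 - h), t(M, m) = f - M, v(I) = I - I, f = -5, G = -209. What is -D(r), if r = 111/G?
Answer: -1045/25596 ≈ -0.040827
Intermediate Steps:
v(I) = 0
t(M, m) = -5 - M
r = -111/209 (r = 111/(-209) = 111*(-1/209) = -111/209 ≈ -0.53110)
D(h) = -5/(-123 - h) (D(h) = (-5 - 1*0)/(-123 - h) = (-5 + 0)/(-123 - h) = -5/(-123 - h))
-D(r) = -5/(123 - 111/209) = -5/25596/209 = -5*209/25596 = -1*1045/25596 = -1045/25596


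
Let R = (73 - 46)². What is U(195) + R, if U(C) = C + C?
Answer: 1119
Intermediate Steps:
U(C) = 2*C
R = 729 (R = 27² = 729)
U(195) + R = 2*195 + 729 = 390 + 729 = 1119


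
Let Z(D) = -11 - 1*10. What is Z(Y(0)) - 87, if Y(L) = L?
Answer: -108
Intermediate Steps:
Z(D) = -21 (Z(D) = -11 - 10 = -21)
Z(Y(0)) - 87 = -21 - 87 = -108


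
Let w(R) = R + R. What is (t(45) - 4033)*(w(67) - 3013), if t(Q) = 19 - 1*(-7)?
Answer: 11536153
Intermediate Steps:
w(R) = 2*R
t(Q) = 26 (t(Q) = 19 + 7 = 26)
(t(45) - 4033)*(w(67) - 3013) = (26 - 4033)*(2*67 - 3013) = -4007*(134 - 3013) = -4007*(-2879) = 11536153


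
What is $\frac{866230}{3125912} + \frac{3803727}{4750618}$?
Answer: $\frac{4001310926041}{3712503453404} \approx 1.0778$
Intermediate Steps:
$\frac{866230}{3125912} + \frac{3803727}{4750618} = 866230 \cdot \frac{1}{3125912} + 3803727 \cdot \frac{1}{4750618} = \frac{433115}{1562956} + \frac{3803727}{4750618} = \frac{4001310926041}{3712503453404}$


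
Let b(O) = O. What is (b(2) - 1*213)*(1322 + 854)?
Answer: -459136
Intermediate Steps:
(b(2) - 1*213)*(1322 + 854) = (2 - 1*213)*(1322 + 854) = (2 - 213)*2176 = -211*2176 = -459136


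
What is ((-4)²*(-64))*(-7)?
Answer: 7168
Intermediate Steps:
((-4)²*(-64))*(-7) = (16*(-64))*(-7) = -1024*(-7) = 7168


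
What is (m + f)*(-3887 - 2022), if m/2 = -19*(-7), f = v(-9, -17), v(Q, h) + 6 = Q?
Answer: -1483159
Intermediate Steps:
v(Q, h) = -6 + Q
f = -15 (f = -6 - 9 = -15)
m = 266 (m = 2*(-19*(-7)) = 2*133 = 266)
(m + f)*(-3887 - 2022) = (266 - 15)*(-3887 - 2022) = 251*(-5909) = -1483159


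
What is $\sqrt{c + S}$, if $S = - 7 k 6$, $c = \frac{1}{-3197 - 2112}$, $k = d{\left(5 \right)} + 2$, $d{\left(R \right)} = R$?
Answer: $\frac{i \sqrt{8286536723}}{5309} \approx 17.146 i$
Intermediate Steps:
$k = 7$ ($k = 5 + 2 = 7$)
$c = - \frac{1}{5309}$ ($c = \frac{1}{-3197 - 2112} = \frac{1}{-5309} = - \frac{1}{5309} \approx -0.00018836$)
$S = -294$ ($S = \left(-7\right) 7 \cdot 6 = \left(-49\right) 6 = -294$)
$\sqrt{c + S} = \sqrt{- \frac{1}{5309} - 294} = \sqrt{- \frac{1560847}{5309}} = \frac{i \sqrt{8286536723}}{5309}$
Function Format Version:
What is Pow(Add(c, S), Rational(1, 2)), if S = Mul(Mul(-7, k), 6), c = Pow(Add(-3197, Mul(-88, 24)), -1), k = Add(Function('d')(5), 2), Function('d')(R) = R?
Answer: Mul(Rational(1, 5309), I, Pow(8286536723, Rational(1, 2))) ≈ Mul(17.146, I)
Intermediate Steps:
k = 7 (k = Add(5, 2) = 7)
c = Rational(-1, 5309) (c = Pow(Add(-3197, -2112), -1) = Pow(-5309, -1) = Rational(-1, 5309) ≈ -0.00018836)
S = -294 (S = Mul(Mul(-7, 7), 6) = Mul(-49, 6) = -294)
Pow(Add(c, S), Rational(1, 2)) = Pow(Add(Rational(-1, 5309), -294), Rational(1, 2)) = Pow(Rational(-1560847, 5309), Rational(1, 2)) = Mul(Rational(1, 5309), I, Pow(8286536723, Rational(1, 2)))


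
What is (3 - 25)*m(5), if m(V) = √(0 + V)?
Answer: -22*√5 ≈ -49.193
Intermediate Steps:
m(V) = √V
(3 - 25)*m(5) = (3 - 25)*√5 = -22*√5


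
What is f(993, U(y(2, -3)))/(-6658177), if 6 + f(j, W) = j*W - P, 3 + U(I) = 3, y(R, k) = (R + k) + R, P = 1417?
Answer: 1423/6658177 ≈ 0.00021372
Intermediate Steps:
y(R, k) = k + 2*R
U(I) = 0 (U(I) = -3 + 3 = 0)
f(j, W) = -1423 + W*j (f(j, W) = -6 + (j*W - 1*1417) = -6 + (W*j - 1417) = -6 + (-1417 + W*j) = -1423 + W*j)
f(993, U(y(2, -3)))/(-6658177) = (-1423 + 0*993)/(-6658177) = (-1423 + 0)*(-1/6658177) = -1423*(-1/6658177) = 1423/6658177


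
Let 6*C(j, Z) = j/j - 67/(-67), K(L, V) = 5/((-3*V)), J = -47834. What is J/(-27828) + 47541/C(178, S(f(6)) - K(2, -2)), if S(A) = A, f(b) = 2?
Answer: 1984480339/13914 ≈ 1.4262e+5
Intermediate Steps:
K(L, V) = -5/(3*V) (K(L, V) = 5*(-1/(3*V)) = -5/(3*V))
C(j, Z) = ⅓ (C(j, Z) = (j/j - 67/(-67))/6 = (1 - 67*(-1/67))/6 = (1 + 1)/6 = (⅙)*2 = ⅓)
J/(-27828) + 47541/C(178, S(f(6)) - K(2, -2)) = -47834/(-27828) + 47541/(⅓) = -47834*(-1/27828) + 47541*3 = 23917/13914 + 142623 = 1984480339/13914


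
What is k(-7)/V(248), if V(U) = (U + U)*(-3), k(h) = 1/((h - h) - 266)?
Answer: 1/395808 ≈ 2.5265e-6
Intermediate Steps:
k(h) = -1/266 (k(h) = 1/(0 - 266) = 1/(-266) = -1/266)
V(U) = -6*U (V(U) = (2*U)*(-3) = -6*U)
k(-7)/V(248) = -1/(266*((-6*248))) = -1/266/(-1488) = -1/266*(-1/1488) = 1/395808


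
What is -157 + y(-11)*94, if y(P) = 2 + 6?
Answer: 595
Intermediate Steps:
y(P) = 8
-157 + y(-11)*94 = -157 + 8*94 = -157 + 752 = 595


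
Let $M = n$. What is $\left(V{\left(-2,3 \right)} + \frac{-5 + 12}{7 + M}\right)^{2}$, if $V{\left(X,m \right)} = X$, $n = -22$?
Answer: $\frac{1369}{225} \approx 6.0844$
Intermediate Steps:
$M = -22$
$\left(V{\left(-2,3 \right)} + \frac{-5 + 12}{7 + M}\right)^{2} = \left(-2 + \frac{-5 + 12}{7 - 22}\right)^{2} = \left(-2 + \frac{7}{-15}\right)^{2} = \left(-2 + 7 \left(- \frac{1}{15}\right)\right)^{2} = \left(-2 - \frac{7}{15}\right)^{2} = \left(- \frac{37}{15}\right)^{2} = \frac{1369}{225}$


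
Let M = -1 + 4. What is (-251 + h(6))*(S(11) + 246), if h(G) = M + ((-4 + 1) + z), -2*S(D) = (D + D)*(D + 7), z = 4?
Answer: -11856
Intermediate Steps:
S(D) = -D*(7 + D) (S(D) = -(D + D)*(D + 7)/2 = -2*D*(7 + D)/2 = -D*(7 + D))
M = 3
h(G) = 4 (h(G) = 3 + ((-4 + 1) + 4) = 3 + (-3 + 4) = 3 + 1 = 4)
(-251 + h(6))*(S(11) + 246) = (-251 + 4)*(-1*11*(7 + 11) + 246) = -247*(-1*11*18 + 246) = -247*(-198 + 246) = -247*48 = -11856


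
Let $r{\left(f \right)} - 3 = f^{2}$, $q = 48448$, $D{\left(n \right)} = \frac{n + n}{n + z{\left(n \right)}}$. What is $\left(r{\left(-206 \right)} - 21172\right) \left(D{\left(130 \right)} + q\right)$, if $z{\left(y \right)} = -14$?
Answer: $\frac{29881347219}{29} \approx 1.0304 \cdot 10^{9}$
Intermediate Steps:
$D{\left(n \right)} = \frac{2 n}{-14 + n}$ ($D{\left(n \right)} = \frac{n + n}{n - 14} = \frac{2 n}{-14 + n}$)
$r{\left(f \right)} = 3 + f^{2}$
$\left(r{\left(-206 \right)} - 21172\right) \left(D{\left(130 \right)} + q\right) = \left(\left(3 + \left(-206\right)^{2}\right) - 21172\right) \left(2 \cdot 130 \frac{1}{-14 + 130} + 48448\right) = \left(\left(3 + 42436\right) - 21172\right) \left(2 \cdot 130 \cdot \frac{1}{116} + 48448\right) = \left(42439 - 21172\right) \left(2 \cdot 130 \cdot \frac{1}{116} + 48448\right) = 21267 \left(\frac{65}{29} + 48448\right) = 21267 \cdot \frac{1405057}{29} = \frac{29881347219}{29}$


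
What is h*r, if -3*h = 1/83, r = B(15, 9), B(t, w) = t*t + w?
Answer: -78/83 ≈ -0.93976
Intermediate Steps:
B(t, w) = w + t² (B(t, w) = t² + w = w + t²)
r = 234 (r = 9 + 15² = 9 + 225 = 234)
h = -1/249 (h = -⅓/83 = -⅓*1/83 = -1/249 ≈ -0.0040161)
h*r = -1/249*234 = -78/83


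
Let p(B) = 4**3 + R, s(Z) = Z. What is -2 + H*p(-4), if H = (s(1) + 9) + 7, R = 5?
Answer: 1171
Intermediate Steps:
H = 17 (H = (1 + 9) + 7 = 10 + 7 = 17)
p(B) = 69 (p(B) = 4**3 + 5 = 64 + 5 = 69)
-2 + H*p(-4) = -2 + 17*69 = -2 + 1173 = 1171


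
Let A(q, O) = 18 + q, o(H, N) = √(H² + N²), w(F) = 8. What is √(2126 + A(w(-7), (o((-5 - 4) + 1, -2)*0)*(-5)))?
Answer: 2*√538 ≈ 46.390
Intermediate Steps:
√(2126 + A(w(-7), (o((-5 - 4) + 1, -2)*0)*(-5))) = √(2126 + (18 + 8)) = √(2126 + 26) = √2152 = 2*√538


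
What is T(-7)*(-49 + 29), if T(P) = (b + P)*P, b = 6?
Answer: -140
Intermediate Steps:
T(P) = P*(6 + P) (T(P) = (6 + P)*P = P*(6 + P))
T(-7)*(-49 + 29) = (-7*(6 - 7))*(-49 + 29) = -7*(-1)*(-20) = 7*(-20) = -140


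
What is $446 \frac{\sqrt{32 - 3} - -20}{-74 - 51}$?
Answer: $- \frac{1784}{25} - \frac{446 \sqrt{29}}{125} \approx -90.574$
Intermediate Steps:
$446 \frac{\sqrt{32 - 3} - -20}{-74 - 51} = 446 \frac{\sqrt{29} + 20}{-125} = 446 \left(20 + \sqrt{29}\right) \left(- \frac{1}{125}\right) = 446 \left(- \frac{4}{25} - \frac{\sqrt{29}}{125}\right) = - \frac{1784}{25} - \frac{446 \sqrt{29}}{125}$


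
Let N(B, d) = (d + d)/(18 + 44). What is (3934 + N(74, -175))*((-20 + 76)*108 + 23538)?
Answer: 3602953494/31 ≈ 1.1622e+8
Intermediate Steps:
N(B, d) = d/31 (N(B, d) = (2*d)/62 = (2*d)*(1/62) = d/31)
(3934 + N(74, -175))*((-20 + 76)*108 + 23538) = (3934 + (1/31)*(-175))*((-20 + 76)*108 + 23538) = (3934 - 175/31)*(56*108 + 23538) = 121779*(6048 + 23538)/31 = (121779/31)*29586 = 3602953494/31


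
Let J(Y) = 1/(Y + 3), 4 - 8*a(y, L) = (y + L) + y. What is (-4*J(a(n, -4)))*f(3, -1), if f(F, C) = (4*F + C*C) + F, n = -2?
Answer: -128/9 ≈ -14.222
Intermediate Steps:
a(y, L) = ½ - y/4 - L/8 (a(y, L) = ½ - ((y + L) + y)/8 = ½ - ((L + y) + y)/8 = ½ - (L + 2*y)/8 = ½ + (-y/4 - L/8) = ½ - y/4 - L/8)
J(Y) = 1/(3 + Y)
f(F, C) = C² + 5*F (f(F, C) = (4*F + C²) + F = (C² + 4*F) + F = C² + 5*F)
(-4*J(a(n, -4)))*f(3, -1) = (-4/(3 + (½ - ¼*(-2) - ⅛*(-4))))*((-1)² + 5*3) = (-4/(3 + (½ + ½ + ½)))*(1 + 15) = -4/(3 + 3/2)*16 = -4/9/2*16 = -4*2/9*16 = -8/9*16 = -128/9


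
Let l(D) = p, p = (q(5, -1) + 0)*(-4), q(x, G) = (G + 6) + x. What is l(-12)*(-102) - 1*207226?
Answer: -203146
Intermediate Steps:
q(x, G) = 6 + G + x (q(x, G) = (6 + G) + x = 6 + G + x)
p = -40 (p = ((6 - 1 + 5) + 0)*(-4) = (10 + 0)*(-4) = 10*(-4) = -40)
l(D) = -40
l(-12)*(-102) - 1*207226 = -40*(-102) - 1*207226 = 4080 - 207226 = -203146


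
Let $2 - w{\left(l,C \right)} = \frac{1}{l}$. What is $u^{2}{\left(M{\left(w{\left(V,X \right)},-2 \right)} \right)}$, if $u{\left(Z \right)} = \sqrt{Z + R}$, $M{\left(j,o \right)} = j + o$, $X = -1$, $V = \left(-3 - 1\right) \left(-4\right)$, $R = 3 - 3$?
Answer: $- \frac{1}{16} \approx -0.0625$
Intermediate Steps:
$R = 0$ ($R = 3 - 3 = 0$)
$V = 16$ ($V = \left(-4\right) \left(-4\right) = 16$)
$w{\left(l,C \right)} = 2 - \frac{1}{l}$
$u{\left(Z \right)} = \sqrt{Z}$ ($u{\left(Z \right)} = \sqrt{Z + 0} = \sqrt{Z}$)
$u^{2}{\left(M{\left(w{\left(V,X \right)},-2 \right)} \right)} = \left(\sqrt{\left(2 - \frac{1}{16}\right) - 2}\right)^{2} = \left(\sqrt{\frac{31}{16} - 2}\right)^{2} = \left(\sqrt{- \frac{1}{16}}\right)^{2} = \left(\frac{i}{4}\right)^{2} = - \frac{1}{16}$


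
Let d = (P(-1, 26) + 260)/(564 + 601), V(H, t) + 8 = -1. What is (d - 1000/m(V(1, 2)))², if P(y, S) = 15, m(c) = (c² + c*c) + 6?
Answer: 782320900/23941449 ≈ 32.676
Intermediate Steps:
V(H, t) = -9 (V(H, t) = -8 - 1 = -9)
m(c) = 6 + 2*c² (m(c) = (c² + c²) + 6 = 2*c² + 6 = 6 + 2*c²)
d = 55/233 (d = (15 + 260)/(564 + 601) = 275/1165 = 275*(1/1165) = 55/233 ≈ 0.23605)
(d - 1000/m(V(1, 2)))² = (55/233 - 1000/(6 + 2*(-9)²))² = (55/233 - 1000/(6 + 2*81))² = (55/233 - 1000/(6 + 162))² = (55/233 - 1000/168)² = (55/233 - 1000*1/168)² = (55/233 - 125/21)² = (-27970/4893)² = 782320900/23941449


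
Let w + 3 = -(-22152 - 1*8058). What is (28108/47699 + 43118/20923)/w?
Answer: 2644789166/30146772588639 ≈ 8.7730e-5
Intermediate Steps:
w = 30207 (w = -3 - (-22152 - 1*8058) = -3 - (-22152 - 8058) = -3 - 1*(-30210) = -3 + 30210 = 30207)
(28108/47699 + 43118/20923)/w = (28108/47699 + 43118/20923)/30207 = (28108*(1/47699) + 43118*(1/20923))*(1/30207) = (28108/47699 + 43118/20923)*(1/30207) = (2644789166/998006177)*(1/30207) = 2644789166/30146772588639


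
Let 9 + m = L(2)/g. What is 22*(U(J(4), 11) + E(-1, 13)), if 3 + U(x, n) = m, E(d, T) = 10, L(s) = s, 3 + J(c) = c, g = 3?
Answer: -88/3 ≈ -29.333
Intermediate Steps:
J(c) = -3 + c
m = -25/3 (m = -9 + 2/3 = -25/3 ≈ -8.3333)
U(x, n) = -34/3 (U(x, n) = -3 - 25/3 = -34/3)
22*(U(J(4), 11) + E(-1, 13)) = 22*(-34/3 + 10) = 22*(-4/3) = -88/3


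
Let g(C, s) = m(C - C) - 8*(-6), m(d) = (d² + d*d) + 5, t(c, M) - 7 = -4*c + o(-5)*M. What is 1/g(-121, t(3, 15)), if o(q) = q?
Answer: 1/53 ≈ 0.018868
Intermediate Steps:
t(c, M) = 7 - 5*M - 4*c (t(c, M) = 7 + (-4*c - 5*M) = 7 + (-5*M - 4*c) = 7 - 5*M - 4*c)
m(d) = 5 + 2*d² (m(d) = (d² + d²) + 5 = 2*d² + 5 = 5 + 2*d²)
g(C, s) = 53 (g(C, s) = (5 + 2*(C - C)²) - 8*(-6) = (5 + 2*0²) + 48 = (5 + 2*0) + 48 = (5 + 0) + 48 = 5 + 48 = 53)
1/g(-121, t(3, 15)) = 1/53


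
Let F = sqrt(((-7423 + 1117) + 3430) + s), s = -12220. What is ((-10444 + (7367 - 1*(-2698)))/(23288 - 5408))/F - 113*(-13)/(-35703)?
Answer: -1469/35703 + 379*I*sqrt(3774)/134958240 ≈ -0.041145 + 0.00017252*I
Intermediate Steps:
F = 2*I*sqrt(3774) (F = sqrt(((-7423 + 1117) + 3430) - 12220) = sqrt((-6306 + 3430) - 12220) = sqrt(-2876 - 12220) = sqrt(-15096) = 2*I*sqrt(3774) ≈ 122.87*I)
((-10444 + (7367 - 1*(-2698)))/(23288 - 5408))/F - 113*(-13)/(-35703) = ((-10444 + (7367 - 1*(-2698)))/(23288 - 5408))/((2*I*sqrt(3774))) - 113*(-13)/(-35703) = ((-10444 + (7367 + 2698))/17880)*(-I*sqrt(3774)/7548) + 1469*(-1/35703) = ((-10444 + 10065)*(1/17880))*(-I*sqrt(3774)/7548) - 1469/35703 = (-379*1/17880)*(-I*sqrt(3774)/7548) - 1469/35703 = -(-379)*I*sqrt(3774)/134958240 - 1469/35703 = 379*I*sqrt(3774)/134958240 - 1469/35703 = -1469/35703 + 379*I*sqrt(3774)/134958240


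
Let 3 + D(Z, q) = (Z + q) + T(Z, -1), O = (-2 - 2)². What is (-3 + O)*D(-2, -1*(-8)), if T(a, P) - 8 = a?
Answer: 117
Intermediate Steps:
O = 16 (O = (-4)² = 16)
T(a, P) = 8 + a
D(Z, q) = 5 + q + 2*Z (D(Z, q) = -3 + ((Z + q) + (8 + Z)) = -3 + (8 + q + 2*Z) = 5 + q + 2*Z)
(-3 + O)*D(-2, -1*(-8)) = (-3 + 16)*(5 - 1*(-8) + 2*(-2)) = 13*(5 + 8 - 4) = 13*9 = 117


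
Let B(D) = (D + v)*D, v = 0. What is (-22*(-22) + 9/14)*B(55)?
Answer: 20524625/14 ≈ 1.4660e+6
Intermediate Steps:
B(D) = D² (B(D) = (D + 0)*D = D*D = D²)
(-22*(-22) + 9/14)*B(55) = (-22*(-22) + 9/14)*55² = (484 + 9*(1/14))*3025 = (484 + 9/14)*3025 = (6785/14)*3025 = 20524625/14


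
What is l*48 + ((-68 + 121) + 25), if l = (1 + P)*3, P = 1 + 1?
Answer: 510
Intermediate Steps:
P = 2
l = 9 (l = (1 + 2)*3 = 3*3 = 9)
l*48 + ((-68 + 121) + 25) = 9*48 + ((-68 + 121) + 25) = 432 + (53 + 25) = 432 + 78 = 510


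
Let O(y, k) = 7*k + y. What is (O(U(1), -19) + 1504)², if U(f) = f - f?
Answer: 1879641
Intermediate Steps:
U(f) = 0
O(y, k) = y + 7*k
(O(U(1), -19) + 1504)² = ((0 + 7*(-19)) + 1504)² = ((0 - 133) + 1504)² = (-133 + 1504)² = 1371² = 1879641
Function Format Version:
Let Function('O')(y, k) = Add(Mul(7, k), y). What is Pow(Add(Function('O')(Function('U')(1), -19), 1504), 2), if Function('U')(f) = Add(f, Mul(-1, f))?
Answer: 1879641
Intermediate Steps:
Function('U')(f) = 0
Function('O')(y, k) = Add(y, Mul(7, k))
Pow(Add(Function('O')(Function('U')(1), -19), 1504), 2) = Pow(Add(Add(0, Mul(7, -19)), 1504), 2) = Pow(Add(Add(0, -133), 1504), 2) = Pow(Add(-133, 1504), 2) = Pow(1371, 2) = 1879641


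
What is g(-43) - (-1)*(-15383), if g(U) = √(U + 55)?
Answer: -15383 + 2*√3 ≈ -15380.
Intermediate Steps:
g(U) = √(55 + U)
g(-43) - (-1)*(-15383) = √(55 - 43) - (-1)*(-15383) = √12 - 1*15383 = 2*√3 - 15383 = -15383 + 2*√3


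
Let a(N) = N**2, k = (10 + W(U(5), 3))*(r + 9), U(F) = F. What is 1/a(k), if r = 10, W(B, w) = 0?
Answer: 1/36100 ≈ 2.7701e-5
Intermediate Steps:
k = 190 (k = (10 + 0)*(10 + 9) = 10*19 = 190)
1/a(k) = 1/(190**2) = 1/36100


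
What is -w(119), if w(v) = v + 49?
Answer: -168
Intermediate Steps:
w(v) = 49 + v
-w(119) = -(49 + 119) = -1*168 = -168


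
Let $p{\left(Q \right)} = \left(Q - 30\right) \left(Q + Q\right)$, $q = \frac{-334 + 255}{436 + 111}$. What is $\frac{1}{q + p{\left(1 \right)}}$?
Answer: $- \frac{547}{31805} \approx -0.017199$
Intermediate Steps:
$q = - \frac{79}{547} \approx -0.14442$
$p{\left(Q \right)} = 2 Q \left(-30 + Q\right)$ ($p{\left(Q \right)} = \left(-30 + Q\right) 2 Q = 2 Q \left(-30 + Q\right)$)
$\frac{1}{q + p{\left(1 \right)}} = \frac{1}{- \frac{79}{547} + 2 \cdot 1 \left(-30 + 1\right)} = \frac{1}{- \frac{79}{547} + 2 \cdot 1 \left(-29\right)} = \frac{1}{- \frac{79}{547} - 58} = \frac{1}{- \frac{31805}{547}} = - \frac{547}{31805}$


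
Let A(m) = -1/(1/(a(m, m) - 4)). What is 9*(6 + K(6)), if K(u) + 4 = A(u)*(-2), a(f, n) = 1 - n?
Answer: -144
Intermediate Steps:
A(m) = 3 + m (A(m) = -1/(1/((1 - m) - 4)) = -1/(1/(-3 - m)) = -(-3 - m) = 3 + m)
K(u) = -10 - 2*u (K(u) = -4 + (3 + u)*(-2) = -4 + (-6 - 2*u) = -10 - 2*u)
9*(6 + K(6)) = 9*(6 + (-10 - 2*6)) = 9*(6 + (-10 - 12)) = 9*(6 - 22) = 9*(-16) = -144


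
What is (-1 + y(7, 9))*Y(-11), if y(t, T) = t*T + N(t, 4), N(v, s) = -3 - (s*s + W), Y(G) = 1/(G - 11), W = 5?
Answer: -19/11 ≈ -1.7273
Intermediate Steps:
Y(G) = 1/(-11 + G)
N(v, s) = -8 - s**2 (N(v, s) = -3 - (s*s + 5) = -3 - (s**2 + 5) = -3 - (5 + s**2) = -3 + (-5 - s**2) = -8 - s**2)
y(t, T) = -24 + T*t (y(t, T) = t*T + (-8 - 1*4**2) = T*t + (-8 - 1*16) = T*t + (-8 - 16) = T*t - 24 = -24 + T*t)
(-1 + y(7, 9))*Y(-11) = (-1 + (-24 + 9*7))/(-11 - 11) = (-1 + (-24 + 63))/(-22) = (-1 + 39)*(-1/22) = 38*(-1/22) = -19/11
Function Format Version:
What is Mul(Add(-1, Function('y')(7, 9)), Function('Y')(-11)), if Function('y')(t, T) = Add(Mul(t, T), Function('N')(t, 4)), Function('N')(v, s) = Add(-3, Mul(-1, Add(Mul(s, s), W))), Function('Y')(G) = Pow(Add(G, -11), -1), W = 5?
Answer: Rational(-19, 11) ≈ -1.7273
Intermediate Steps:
Function('Y')(G) = Pow(Add(-11, G), -1)
Function('N')(v, s) = Add(-8, Mul(-1, Pow(s, 2))) (Function('N')(v, s) = Add(-3, Mul(-1, Add(Mul(s, s), 5))) = Add(-3, Mul(-1, Add(Pow(s, 2), 5))) = Add(-3, Mul(-1, Add(5, Pow(s, 2)))) = Add(-3, Add(-5, Mul(-1, Pow(s, 2)))) = Add(-8, Mul(-1, Pow(s, 2))))
Function('y')(t, T) = Add(-24, Mul(T, t)) (Function('y')(t, T) = Add(Mul(t, T), Add(-8, Mul(-1, Pow(4, 2)))) = Add(Mul(T, t), Add(-8, Mul(-1, 16))) = Add(Mul(T, t), Add(-8, -16)) = Add(Mul(T, t), -24) = Add(-24, Mul(T, t)))
Mul(Add(-1, Function('y')(7, 9)), Function('Y')(-11)) = Mul(Add(-1, Add(-24, Mul(9, 7))), Pow(Add(-11, -11), -1)) = Mul(Add(-1, Add(-24, 63)), Pow(-22, -1)) = Mul(Add(-1, 39), Rational(-1, 22)) = Mul(38, Rational(-1, 22)) = Rational(-19, 11)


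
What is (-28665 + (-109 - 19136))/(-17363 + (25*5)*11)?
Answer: 23955/7994 ≈ 2.9966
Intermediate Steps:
(-28665 + (-109 - 19136))/(-17363 + (25*5)*11) = (-28665 - 19245)/(-17363 + 125*11) = -47910/(-17363 + 1375) = -47910/(-15988) = -47910*(-1/15988) = 23955/7994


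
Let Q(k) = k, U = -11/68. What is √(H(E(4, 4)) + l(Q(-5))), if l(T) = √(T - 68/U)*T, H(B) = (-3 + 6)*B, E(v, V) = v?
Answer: √(1452 - 55*√50259)/11 ≈ 9.4817*I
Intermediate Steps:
U = -11/68 (U = -11*1/68 = -11/68 ≈ -0.16176)
H(B) = 3*B
l(T) = T*√(4624/11 + T) (l(T) = √(T - 68/(-11/68))*T = √(T - 68*(-68/11))*T = √(T + 4624/11)*T = √(4624/11 + T)*T = T*√(4624/11 + T))
√(H(E(4, 4)) + l(Q(-5))) = √(3*4 + (1/11)*(-5)*√(50864 + 121*(-5))) = √(12 + (1/11)*(-5)*√(50864 - 605)) = √(12 + (1/11)*(-5)*√50259) = √(12 - 5*√50259/11)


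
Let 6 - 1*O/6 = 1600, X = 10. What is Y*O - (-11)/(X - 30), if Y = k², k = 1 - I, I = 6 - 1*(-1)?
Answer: -6886091/20 ≈ -3.4430e+5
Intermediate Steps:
O = -9564 (O = 36 - 6*1600 = 36 - 9600 = -9564)
I = 7 (I = 6 + 1 = 7)
k = -6 (k = 1 - 1*7 = 1 - 7 = -6)
Y = 36 (Y = (-6)² = 36)
Y*O - (-11)/(X - 30) = 36*(-9564) - (-11)/(10 - 30) = -344304 - (-11)/(-20) = -344304 - (-11)*(-1)/20 = -344304 - 1*11/20 = -344304 - 11/20 = -6886091/20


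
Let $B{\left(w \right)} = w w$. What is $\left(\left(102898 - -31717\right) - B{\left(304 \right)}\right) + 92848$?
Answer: $135047$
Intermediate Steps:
$B{\left(w \right)} = w^{2}$
$\left(\left(102898 - -31717\right) - B{\left(304 \right)}\right) + 92848 = \left(\left(102898 - -31717\right) - 304^{2}\right) + 92848 = \left(\left(102898 + 31717\right) - 92416\right) + 92848 = \left(134615 - 92416\right) + 92848 = 42199 + 92848 = 135047$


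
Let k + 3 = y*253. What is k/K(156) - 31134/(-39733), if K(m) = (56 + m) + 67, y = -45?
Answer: -147931006/3695169 ≈ -40.034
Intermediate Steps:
K(m) = 123 + m
k = -11388 (k = -3 - 45*253 = -3 - 11385 = -11388)
k/K(156) - 31134/(-39733) = -11388/(123 + 156) - 31134/(-39733) = -11388/279 - 31134*(-1/39733) = -11388*1/279 + 31134/39733 = -3796/93 + 31134/39733 = -147931006/3695169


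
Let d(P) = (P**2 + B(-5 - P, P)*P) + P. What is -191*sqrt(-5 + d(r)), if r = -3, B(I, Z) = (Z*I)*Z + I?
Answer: -191*sqrt(61) ≈ -1491.8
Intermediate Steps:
B(I, Z) = I + I*Z**2 (B(I, Z) = (I*Z)*Z + I = I*Z**2 + I = I + I*Z**2)
d(P) = P + P**2 + P*(1 + P**2)*(-5 - P) (d(P) = (P**2 + ((-5 - P)*(1 + P**2))*P) + P = (P**2 + ((1 + P**2)*(-5 - P))*P) + P = (P**2 + P*(1 + P**2)*(-5 - P)) + P = P + P**2 + P*(1 + P**2)*(-5 - P))
-191*sqrt(-5 + d(r)) = -191*sqrt(-5 - 3*(1 - 3 - (1 + (-3)**2)*(5 - 3))) = -191*sqrt(-5 - 3*(1 - 3 - 1*(1 + 9)*2)) = -191*sqrt(-5 - 3*(1 - 3 - 1*10*2)) = -191*sqrt(-5 - 3*(1 - 3 - 20)) = -191*sqrt(-5 - 3*(-22)) = -191*sqrt(-5 + 66) = -191*sqrt(61)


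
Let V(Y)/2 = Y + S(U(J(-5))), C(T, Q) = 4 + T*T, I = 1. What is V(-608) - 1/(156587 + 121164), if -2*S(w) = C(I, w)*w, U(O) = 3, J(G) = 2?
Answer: -341911482/277751 ≈ -1231.0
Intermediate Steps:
C(T, Q) = 4 + T**2
S(w) = -5*w/2 (S(w) = -(4 + 1**2)*w/2 = -(4 + 1)*w/2 = -5*w/2)
V(Y) = -15 + 2*Y (V(Y) = 2*(Y - 5/2*3) = 2*(Y - 15/2) = 2*(-15/2 + Y) = -15 + 2*Y)
V(-608) - 1/(156587 + 121164) = (-15 + 2*(-608)) - 1/(156587 + 121164) = (-15 - 1216) - 1/277751 = -1231 - 1*1/277751 = -1231 - 1/277751 = -341911482/277751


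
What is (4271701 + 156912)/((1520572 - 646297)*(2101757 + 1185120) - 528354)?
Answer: 4428613/2873633860821 ≈ 1.5411e-6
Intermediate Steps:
(4271701 + 156912)/((1520572 - 646297)*(2101757 + 1185120) - 528354) = 4428613/(874275*3286877 - 528354) = 4428613/(2873634389175 - 528354) = 4428613/2873633860821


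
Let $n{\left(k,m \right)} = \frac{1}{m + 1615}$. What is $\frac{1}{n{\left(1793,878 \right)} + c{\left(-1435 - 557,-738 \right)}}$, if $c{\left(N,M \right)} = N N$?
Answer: $\frac{2493}{9892383553} \approx 2.5201 \cdot 10^{-7}$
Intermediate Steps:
$n{\left(k,m \right)} = \frac{1}{1615 + m}$
$c{\left(N,M \right)} = N^{2}$
$\frac{1}{n{\left(1793,878 \right)} + c{\left(-1435 - 557,-738 \right)}} = \frac{1}{\frac{1}{1615 + 878} + \left(-1435 - 557\right)^{2}} = \frac{1}{\frac{1}{2493} + \left(-1435 - 557\right)^{2}} = \frac{1}{\frac{1}{2493} + \left(-1992\right)^{2}} = \frac{1}{\frac{1}{2493} + 3968064} = \frac{1}{\frac{9892383553}{2493}} = \frac{2493}{9892383553}$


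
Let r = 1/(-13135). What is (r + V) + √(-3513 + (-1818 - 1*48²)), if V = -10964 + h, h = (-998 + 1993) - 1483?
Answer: -150422021/13135 + I*√7635 ≈ -11452.0 + 87.379*I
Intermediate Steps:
r = -1/13135 ≈ -7.6132e-5
h = -488 (h = 995 - 1483 = -488)
V = -11452 (V = -10964 - 488 = -11452)
(r + V) + √(-3513 + (-1818 - 1*48²)) = (-1/13135 - 11452) + √(-3513 + (-1818 - 1*48²)) = -150422021/13135 + √(-3513 + (-1818 - 1*2304)) = -150422021/13135 + √(-3513 + (-1818 - 2304)) = -150422021/13135 + √(-3513 - 4122) = -150422021/13135 + √(-7635) = -150422021/13135 + I*√7635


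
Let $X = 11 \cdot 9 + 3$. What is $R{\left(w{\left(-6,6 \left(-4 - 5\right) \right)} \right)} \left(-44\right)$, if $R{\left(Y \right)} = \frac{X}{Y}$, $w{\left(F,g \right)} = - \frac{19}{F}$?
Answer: $- \frac{26928}{19} \approx -1417.3$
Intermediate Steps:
$X = 102$ ($X = 99 + 3 = 102$)
$R{\left(Y \right)} = \frac{102}{Y}$
$R{\left(w{\left(-6,6 \left(-4 - 5\right) \right)} \right)} \left(-44\right) = \frac{102}{\left(-19\right) \frac{1}{-6}} \left(-44\right) = \frac{102}{\left(-19\right) \left(- \frac{1}{6}\right)} \left(-44\right) = \frac{102}{\frac{19}{6}} \left(-44\right) = 102 \cdot \frac{6}{19} \left(-44\right) = \frac{612}{19} \left(-44\right) = - \frac{26928}{19}$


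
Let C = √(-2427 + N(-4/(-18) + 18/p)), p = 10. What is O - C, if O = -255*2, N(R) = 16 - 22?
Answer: -510 - I*√2433 ≈ -510.0 - 49.325*I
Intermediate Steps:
N(R) = -6
O = -510
C = I*√2433 (C = √(-2427 - 6) = √(-2433) = I*√2433 ≈ 49.325*I)
O - C = -510 - I*√2433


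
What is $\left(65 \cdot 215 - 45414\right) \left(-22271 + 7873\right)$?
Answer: $452658722$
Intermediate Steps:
$\left(65 \cdot 215 - 45414\right) \left(-22271 + 7873\right) = \left(13975 - 45414\right) \left(-14398\right) = \left(-31439\right) \left(-14398\right) = 452658722$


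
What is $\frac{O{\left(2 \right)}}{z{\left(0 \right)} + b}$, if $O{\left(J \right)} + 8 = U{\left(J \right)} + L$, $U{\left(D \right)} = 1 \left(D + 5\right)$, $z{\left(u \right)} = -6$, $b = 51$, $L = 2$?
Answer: $\frac{1}{45} \approx 0.022222$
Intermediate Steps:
$U{\left(D \right)} = 5 + D$ ($U{\left(D \right)} = 1 \left(5 + D\right) = 5 + D$)
$O{\left(J \right)} = -1 + J$ ($O{\left(J \right)} = -8 + \left(\left(5 + J\right) + 2\right) = -8 + \left(7 + J\right) = -1 + J$)
$\frac{O{\left(2 \right)}}{z{\left(0 \right)} + b} = \frac{-1 + 2}{-6 + 51} = \frac{1}{45} \cdot 1 = \frac{1}{45}$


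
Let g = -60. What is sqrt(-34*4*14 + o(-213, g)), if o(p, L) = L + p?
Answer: I*sqrt(2177) ≈ 46.658*I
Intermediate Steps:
sqrt(-34*4*14 + o(-213, g)) = sqrt(-34*4*14 + (-60 - 213)) = sqrt(-136*14 - 273) = sqrt(-1904 - 273) = sqrt(-2177) = I*sqrt(2177)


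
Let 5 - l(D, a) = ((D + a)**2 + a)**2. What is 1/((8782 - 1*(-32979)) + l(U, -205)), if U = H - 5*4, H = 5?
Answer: -1/2322716259 ≈ -4.3053e-10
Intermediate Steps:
U = -15 (U = 5 - 5*4 = 5 - 20 = -15)
l(D, a) = 5 - (a + (D + a)**2)**2 (l(D, a) = 5 - ((D + a)**2 + a)**2 = 5 - (a + (D + a)**2)**2)
1/((8782 - 1*(-32979)) + l(U, -205)) = 1/((8782 - 1*(-32979)) + (5 - (-205 + (-15 - 205)**2)**2)) = 1/((8782 + 32979) + (5 - (-205 + (-220)**2)**2)) = 1/(41761 + (5 - (-205 + 48400)**2)) = 1/(41761 + (5 - 1*48195**2)) = 1/(41761 + (5 - 1*2322758025)) = 1/(41761 + (5 - 2322758025)) = 1/(41761 - 2322758020) = 1/(-2322716259) = -1/2322716259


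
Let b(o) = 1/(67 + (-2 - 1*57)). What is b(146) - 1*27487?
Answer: -219895/8 ≈ -27487.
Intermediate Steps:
b(o) = 1/8 (b(o) = 1/(67 + (-2 - 57)) = 1/(67 - 59) = 1/8)
b(146) - 1*27487 = 1/8 - 1*27487 = 1/8 - 27487 = -219895/8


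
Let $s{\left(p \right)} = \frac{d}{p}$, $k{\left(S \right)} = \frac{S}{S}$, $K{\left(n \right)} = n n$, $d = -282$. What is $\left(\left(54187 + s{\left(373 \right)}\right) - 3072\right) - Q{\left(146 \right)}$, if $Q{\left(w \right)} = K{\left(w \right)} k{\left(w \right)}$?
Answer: $\frac{11114745}{373} \approx 29798.0$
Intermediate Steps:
$K{\left(n \right)} = n^{2}$
$k{\left(S \right)} = 1$
$s{\left(p \right)} = - \frac{282}{p}$
$Q{\left(w \right)} = w^{2}$ ($Q{\left(w \right)} = w^{2} \cdot 1 = w^{2}$)
$\left(\left(54187 + s{\left(373 \right)}\right) - 3072\right) - Q{\left(146 \right)} = \left(\left(54187 - \frac{282}{373}\right) - 3072\right) - 146^{2} = \left(\left(54187 - \frac{282}{373}\right) - 3072\right) - 21316 = \left(\frac{20211469}{373} - 3072\right) - 21316 = \frac{19065613}{373} - 21316 = \frac{11114745}{373}$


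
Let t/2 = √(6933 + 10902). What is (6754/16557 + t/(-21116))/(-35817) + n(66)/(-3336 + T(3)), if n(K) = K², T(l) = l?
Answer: -78279595262/59895228969 + √17835/378155886 ≈ -1.3069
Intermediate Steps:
t = 2*√17835 (t = 2*√(6933 + 10902) = 2*√17835 ≈ 267.10)
(6754/16557 + t/(-21116))/(-35817) + n(66)/(-3336 + T(3)) = (6754/16557 + (2*√17835)/(-21116))/(-35817) + 66²/(-3336 + 3) = (6754*(1/16557) + (2*√17835)*(-1/21116))*(-1/35817) + 4356/(-3333) = (6754/16557 - √17835/10558)*(-1/35817) + 4356*(-1/3333) = (-6754/593022069 + √17835/378155886) - 132/101 = -78279595262/59895228969 + √17835/378155886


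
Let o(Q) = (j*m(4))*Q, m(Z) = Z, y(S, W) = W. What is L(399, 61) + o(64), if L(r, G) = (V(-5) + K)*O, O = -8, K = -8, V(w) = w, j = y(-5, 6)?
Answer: 1640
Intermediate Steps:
j = 6
o(Q) = 24*Q (o(Q) = (6*4)*Q = 24*Q)
L(r, G) = 104 (L(r, G) = (-5 - 8)*(-8) = -13*(-8) = 104)
L(399, 61) + o(64) = 104 + 24*64 = 104 + 1536 = 1640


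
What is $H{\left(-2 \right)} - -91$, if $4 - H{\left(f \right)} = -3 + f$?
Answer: $100$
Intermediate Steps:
$H{\left(f \right)} = 7 - f$ ($H{\left(f \right)} = 4 - \left(-3 + f\right) = 7 - f$)
$H{\left(-2 \right)} - -91 = \left(7 - -2\right) - -91 = \left(7 + 2\right) + 91 = 9 + 91 = 100$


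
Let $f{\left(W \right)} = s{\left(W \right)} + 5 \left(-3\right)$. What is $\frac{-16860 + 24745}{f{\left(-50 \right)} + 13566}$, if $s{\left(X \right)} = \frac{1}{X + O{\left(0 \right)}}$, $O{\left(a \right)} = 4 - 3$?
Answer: $\frac{386365}{663998} \approx 0.58188$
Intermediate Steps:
$O{\left(a \right)} = 1$ ($O{\left(a \right)} = 4 - 3 = 1$)
$s{\left(X \right)} = \frac{1}{1 + X}$ ($s{\left(X \right)} = \frac{1}{X + 1} = \frac{1}{1 + X}$)
$f{\left(W \right)} = -15 + \frac{1}{1 + W}$ ($f{\left(W \right)} = \frac{1}{1 + W} + 5 \left(-3\right) = \frac{1}{1 + W} - 15 = -15 + \frac{1}{1 + W}$)
$\frac{-16860 + 24745}{f{\left(-50 \right)} + 13566} = \frac{-16860 + 24745}{\frac{-14 - -750}{1 - 50} + 13566} = \frac{7885}{\frac{-14 + 750}{-49} + 13566} = \frac{7885}{\left(- \frac{1}{49}\right) 736 + 13566} = \frac{7885}{- \frac{736}{49} + 13566} = \frac{7885}{\frac{663998}{49}} = 7885 \cdot \frac{49}{663998} = \frac{386365}{663998}$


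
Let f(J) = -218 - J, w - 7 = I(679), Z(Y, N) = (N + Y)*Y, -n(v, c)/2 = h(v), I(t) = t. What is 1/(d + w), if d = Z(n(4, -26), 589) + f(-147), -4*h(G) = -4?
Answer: -1/559 ≈ -0.0017889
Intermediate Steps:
h(G) = 1 (h(G) = -¼*(-4) = 1)
n(v, c) = -2 (n(v, c) = -2*1 = -2)
Z(Y, N) = Y*(N + Y)
w = 686 (w = 7 + 679 = 686)
d = -1245 (d = -2*(589 - 2) + (-218 - 1*(-147)) = -2*587 + (-218 + 147) = -1174 - 71 = -1245)
1/(d + w) = 1/(-1245 + 686) = 1/(-559) = -1/559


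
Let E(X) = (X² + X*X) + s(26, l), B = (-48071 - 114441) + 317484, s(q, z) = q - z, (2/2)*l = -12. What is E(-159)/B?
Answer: 12650/38743 ≈ 0.32651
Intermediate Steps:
l = -12
B = 154972 (B = -162512 + 317484 = 154972)
E(X) = 38 + 2*X² (E(X) = (X² + X*X) + (26 - 1*(-12)) = (X² + X²) + (26 + 12) = 2*X² + 38 = 38 + 2*X²)
E(-159)/B = (38 + 2*(-159)²)/154972 = (38 + 2*25281)*(1/154972) = (38 + 50562)*(1/154972) = 50600*(1/154972) = 12650/38743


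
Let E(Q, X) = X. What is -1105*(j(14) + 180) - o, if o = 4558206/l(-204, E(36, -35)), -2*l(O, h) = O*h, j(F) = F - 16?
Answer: -116270849/595 ≈ -1.9541e+5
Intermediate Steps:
j(F) = -16 + F
l(O, h) = -O*h/2
o = -759701/595 (o = 4558206/((-½*(-204)*(-35))) = 4558206/(-3570) = 4558206*(-1/3570) = -759701/595 ≈ -1276.8)
-1105*(j(14) + 180) - o = -1105*((-16 + 14) + 180) - 1*(-759701/595) = -1105*(-2 + 180) + 759701/595 = -1105*178 + 759701/595 = -196690 + 759701/595 = -116270849/595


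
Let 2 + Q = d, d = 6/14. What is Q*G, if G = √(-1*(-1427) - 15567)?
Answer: -22*I*√3535/7 ≈ -186.86*I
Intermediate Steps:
d = 3/7 (d = 6*(1/14) = 3/7 ≈ 0.42857)
Q = -11/7 (Q = -2 + 3/7 = -11/7 ≈ -1.5714)
G = 2*I*√3535 (G = √(1427 - 15567) = √(-14140) = 2*I*√3535 ≈ 118.91*I)
Q*G = -22*I*√3535/7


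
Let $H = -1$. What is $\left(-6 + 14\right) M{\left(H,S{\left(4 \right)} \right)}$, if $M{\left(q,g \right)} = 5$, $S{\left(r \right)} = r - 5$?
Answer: $40$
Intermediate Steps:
$S{\left(r \right)} = -5 + r$
$\left(-6 + 14\right) M{\left(H,S{\left(4 \right)} \right)} = \left(-6 + 14\right) 5 = 8 \cdot 5 = 40$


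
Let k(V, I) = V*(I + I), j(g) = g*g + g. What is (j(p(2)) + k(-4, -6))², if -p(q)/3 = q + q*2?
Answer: 125316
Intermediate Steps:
p(q) = -9*q (p(q) = -3*(q + q*2) = -3*(q + 2*q) = -9*q)
j(g) = g + g² (j(g) = g² + g = g + g²)
k(V, I) = 2*I*V (k(V, I) = V*(2*I) = 2*I*V)
(j(p(2)) + k(-4, -6))² = ((-9*2)*(1 - 9*2) + 2*(-6)*(-4))² = (-18*(1 - 18) + 48)² = (-18*(-17) + 48)² = (306 + 48)² = 354² = 125316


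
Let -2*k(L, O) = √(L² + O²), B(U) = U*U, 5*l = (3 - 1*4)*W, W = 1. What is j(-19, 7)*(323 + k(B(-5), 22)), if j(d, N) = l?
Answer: -323/5 + √1109/10 ≈ -61.270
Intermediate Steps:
l = -⅕ (l = ((3 - 1*4)*1)/5 = ((3 - 4)*1)/5 = (-1*1)/5 = (⅕)*(-1) = -⅕ ≈ -0.20000)
j(d, N) = -⅕
B(U) = U²
k(L, O) = -√(L² + O²)/2
j(-19, 7)*(323 + k(B(-5), 22)) = -(323 - √(((-5)²)² + 22²)/2)/5 = -(323 - √(25² + 484)/2)/5 = -(323 - √(625 + 484)/2)/5 = -(323 - √1109/2)/5 = -323/5 + √1109/10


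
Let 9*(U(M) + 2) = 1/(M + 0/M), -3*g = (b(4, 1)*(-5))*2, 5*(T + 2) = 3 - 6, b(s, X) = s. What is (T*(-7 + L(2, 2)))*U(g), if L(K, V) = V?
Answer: -3107/120 ≈ -25.892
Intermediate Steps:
T = -13/5 (T = -2 + (3 - 6)/5 = -2 + (1/5)*(-3) = -2 - 3/5 = -13/5 ≈ -2.6000)
g = 40/3 (g = -4*(-5)*2/3 = -(-20)*2/3 = -1/3*(-40) = 40/3 ≈ 13.333)
U(M) = -2 + 1/(9*M) (U(M) = -2 + 1/(9*(M + 0/M)) = -2 + 1/(9*(M + 0)) = -2 + 1/(9*M))
(T*(-7 + L(2, 2)))*U(g) = (-13*(-7 + 2)/5)*(-2 + 1/(9*(40/3))) = (-13/5*(-5))*(-2 + (1/9)*(3/40)) = 13*(-2 + 1/120) = 13*(-239/120) = -3107/120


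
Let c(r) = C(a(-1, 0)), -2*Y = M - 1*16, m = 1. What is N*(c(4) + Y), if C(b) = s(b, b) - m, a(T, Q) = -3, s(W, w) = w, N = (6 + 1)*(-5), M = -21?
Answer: -1015/2 ≈ -507.50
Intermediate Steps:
N = -35 (N = 7*(-5) = -35)
Y = 37/2 (Y = -(-21 - 1*16)/2 = -(-21 - 16)/2 = -½*(-37) = 37/2 ≈ 18.500)
C(b) = -1 + b (C(b) = b - 1*1 = b - 1 = -1 + b)
c(r) = -4 (c(r) = -1 - 3 = -4)
N*(c(4) + Y) = -35*(-4 + 37/2) = -35*29/2 = -1015/2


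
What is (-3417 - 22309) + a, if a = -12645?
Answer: -38371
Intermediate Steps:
(-3417 - 22309) + a = (-3417 - 22309) - 12645 = -25726 - 12645 = -38371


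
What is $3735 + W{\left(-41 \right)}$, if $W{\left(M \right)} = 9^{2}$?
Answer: $3816$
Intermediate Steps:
$W{\left(M \right)} = 81$
$3735 + W{\left(-41 \right)} = 3735 + 81 = 3816$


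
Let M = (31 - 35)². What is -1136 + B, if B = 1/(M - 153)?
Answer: -155633/137 ≈ -1136.0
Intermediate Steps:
M = 16 (M = (-4)² = 16)
B = -1/137 (B = 1/(16 - 153) = 1/(-137) = -1/137 ≈ -0.0072993)
-1136 + B = -1136 - 1/137 = -155633/137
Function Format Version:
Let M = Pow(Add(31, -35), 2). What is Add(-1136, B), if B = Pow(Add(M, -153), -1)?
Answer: Rational(-155633, 137) ≈ -1136.0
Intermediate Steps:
M = 16 (M = Pow(-4, 2) = 16)
B = Rational(-1, 137) (B = Pow(Add(16, -153), -1) = Pow(-137, -1) = Rational(-1, 137) ≈ -0.0072993)
Add(-1136, B) = Add(-1136, Rational(-1, 137)) = Rational(-155633, 137)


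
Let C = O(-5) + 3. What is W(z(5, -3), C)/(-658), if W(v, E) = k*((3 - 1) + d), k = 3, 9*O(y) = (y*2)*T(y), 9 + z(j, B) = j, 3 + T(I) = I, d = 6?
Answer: -12/329 ≈ -0.036474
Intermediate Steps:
T(I) = -3 + I
z(j, B) = -9 + j
O(y) = 2*y*(-3 + y)/9 (O(y) = ((y*2)*(-3 + y))/9 = ((2*y)*(-3 + y))/9 = (2*y*(-3 + y))/9 = 2*y*(-3 + y)/9)
C = 107/9 (C = (2/9)*(-5)*(-3 - 5) + 3 = (2/9)*(-5)*(-8) + 3 = 80/9 + 3 = 107/9 ≈ 11.889)
W(v, E) = 24 (W(v, E) = 3*((3 - 1) + 6) = 3*(2 + 6) = 3*8 = 24)
W(z(5, -3), C)/(-658) = 24/(-658) = 24*(-1/658) = -12/329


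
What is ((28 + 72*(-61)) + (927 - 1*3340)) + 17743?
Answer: 10966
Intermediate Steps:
((28 + 72*(-61)) + (927 - 1*3340)) + 17743 = ((28 - 4392) + (927 - 3340)) + 17743 = (-4364 - 2413) + 17743 = -6777 + 17743 = 10966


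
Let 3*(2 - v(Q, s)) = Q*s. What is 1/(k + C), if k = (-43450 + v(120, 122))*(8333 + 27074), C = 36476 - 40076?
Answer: -1/1711153096 ≈ -5.8440e-10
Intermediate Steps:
C = -3600
v(Q, s) = 2 - Q*s/3
k = -1711149496 (k = (-43450 + (2 - ⅓*120*122))*(8333 + 27074) = (-43450 + (2 - 4880))*35407 = (-43450 - 4878)*35407 = -48328*35407 = -1711149496)
1/(k + C) = 1/(-1711149496 - 3600) = 1/(-1711153096) = -1/1711153096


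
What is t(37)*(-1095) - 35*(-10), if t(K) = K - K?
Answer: 350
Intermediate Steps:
t(K) = 0
t(37)*(-1095) - 35*(-10) = 0*(-1095) - 35*(-10) = 0 + 350 = 350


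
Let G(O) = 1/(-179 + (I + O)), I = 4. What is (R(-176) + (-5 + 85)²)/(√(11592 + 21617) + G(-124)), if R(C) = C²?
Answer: 698464/185557363 + 208840736*√33209/185557363 ≈ 205.10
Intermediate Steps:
G(O) = 1/(-175 + O) (G(O) = 1/(-179 + (4 + O)) = 1/(-175 + O))
(R(-176) + (-5 + 85)²)/(√(11592 + 21617) + G(-124)) = ((-176)² + (-5 + 85)²)/(√(11592 + 21617) + 1/(-175 - 124)) = (30976 + 80²)/(√33209 + 1/(-299)) = (30976 + 6400)/(√33209 - 1/299) = 37376/(-1/299 + √33209)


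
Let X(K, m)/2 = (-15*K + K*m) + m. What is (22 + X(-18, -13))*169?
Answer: 169676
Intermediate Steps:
X(K, m) = -30*K + 2*m + 2*K*m (X(K, m) = 2*((-15*K + K*m) + m) = 2*(m - 15*K + K*m) = -30*K + 2*m + 2*K*m)
(22 + X(-18, -13))*169 = (22 + (-30*(-18) + 2*(-13) + 2*(-18)*(-13)))*169 = (22 + (540 - 26 + 468))*169 = (22 + 982)*169 = 1004*169 = 169676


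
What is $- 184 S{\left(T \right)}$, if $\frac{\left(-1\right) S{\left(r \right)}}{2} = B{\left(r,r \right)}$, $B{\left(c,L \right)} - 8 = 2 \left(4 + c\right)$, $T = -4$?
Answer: $2944$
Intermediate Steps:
$B{\left(c,L \right)} = 16 + 2 c$ ($B{\left(c,L \right)} = 8 + 2 \left(4 + c\right) = 8 + \left(8 + 2 c\right) = 16 + 2 c$)
$S{\left(r \right)} = -32 - 4 r$ ($S{\left(r \right)} = - 2 \left(16 + 2 r\right) = -32 - 4 r$)
$- 184 S{\left(T \right)} = - 184 \left(-32 - -16\right) = - 184 \left(-32 + 16\right) = \left(-184\right) \left(-16\right) = 2944$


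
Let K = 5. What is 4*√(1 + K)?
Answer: 4*√6 ≈ 9.7980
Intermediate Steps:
4*√(1 + K) = 4*√(1 + 5) = 4*√6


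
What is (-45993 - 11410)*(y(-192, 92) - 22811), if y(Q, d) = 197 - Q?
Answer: 1287090066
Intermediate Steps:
(-45993 - 11410)*(y(-192, 92) - 22811) = (-45993 - 11410)*((197 - 1*(-192)) - 22811) = -57403*((197 + 192) - 22811) = -57403*(389 - 22811) = -57403*(-22422) = 1287090066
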